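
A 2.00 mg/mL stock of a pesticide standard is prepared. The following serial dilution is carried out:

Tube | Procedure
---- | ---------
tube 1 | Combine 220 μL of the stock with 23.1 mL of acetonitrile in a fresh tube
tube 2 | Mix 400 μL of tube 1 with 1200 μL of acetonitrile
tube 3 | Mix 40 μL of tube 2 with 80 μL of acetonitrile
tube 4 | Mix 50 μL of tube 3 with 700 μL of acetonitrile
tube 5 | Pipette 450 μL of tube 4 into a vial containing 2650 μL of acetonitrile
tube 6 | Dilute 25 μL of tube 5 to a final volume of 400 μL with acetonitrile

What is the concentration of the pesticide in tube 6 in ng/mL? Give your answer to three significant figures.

0.951 ng/mL

Step 1: 220 μL + 23.1 mL = 23320 μL total → factor 23320/220 = 106
Step 2: 400 μL + 1200 μL = 1600 μL total → factor 1600/400 = 4
Step 3: 40 μL + 80 μL = 120 μL total → factor 120/40 = 3
Step 4: 50 μL + 700 μL = 750 μL total → factor 750/50 = 15
Step 5: 450 μL + 2650 μL = 3100 μL total → factor 3100/450 = 6.8889
Step 6: 25 μL brought to 400 μL → factor 400/25 = 16
Overall dilution factor = 106 × 4 × 3 × 15 × 6.8889 × 16 = 2.103 × 10^6
Final = 2.00 mg/mL / 2.103 × 10^6 = 9.510 × 10^-7 mg/mL = 0.951 ng/mL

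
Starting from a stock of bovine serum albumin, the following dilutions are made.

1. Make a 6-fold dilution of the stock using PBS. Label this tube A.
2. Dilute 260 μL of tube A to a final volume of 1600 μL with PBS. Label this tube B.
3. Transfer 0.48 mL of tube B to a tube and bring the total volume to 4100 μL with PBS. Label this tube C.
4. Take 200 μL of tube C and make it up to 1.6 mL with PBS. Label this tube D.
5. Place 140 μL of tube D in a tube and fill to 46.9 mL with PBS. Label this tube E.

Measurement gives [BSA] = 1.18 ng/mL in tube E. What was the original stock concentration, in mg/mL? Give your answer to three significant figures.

Step 1: 6-fold → factor 6
Step 2: 260 μL brought to 1600 μL → factor 1600/260 = 6.1538
Step 3: 0.48 mL brought to 4100 μL → factor 4.1/0.48 = 8.5417
Step 4: 200 μL brought to 1.6 mL → factor 1600/200 = 8
Step 5: 140 μL brought to 46.9 mL → factor 46900/140 = 335
Overall dilution factor = 6 × 6.1538 × 8.5417 × 8 × 335 = 8.4523 × 10^5
Stock = 1.18 ng/mL × 8.4523 × 10^5 = 9.974 × 10^5 ng/mL = 0.997 mg/mL

0.997 mg/mL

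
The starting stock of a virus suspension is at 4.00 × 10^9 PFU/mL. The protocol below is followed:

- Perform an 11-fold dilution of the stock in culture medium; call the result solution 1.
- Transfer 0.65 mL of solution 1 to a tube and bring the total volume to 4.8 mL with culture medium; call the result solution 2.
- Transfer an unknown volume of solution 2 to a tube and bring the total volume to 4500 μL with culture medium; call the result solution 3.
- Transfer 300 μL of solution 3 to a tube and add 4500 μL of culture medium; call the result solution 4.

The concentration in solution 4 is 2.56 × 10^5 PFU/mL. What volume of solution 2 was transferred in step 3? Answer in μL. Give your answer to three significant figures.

Step 1: 11-fold → factor 11
Step 2: 0.65 mL brought to 4.8 mL → factor 4.8/0.65 = 7.3846
Step 3: v brought to 4500 μL → factor = 4500 μL/v
Step 4: 300 μL + 4500 μL = 4800 μL total → factor 4800/300 = 16
Product of known-step factors = 1299.7
Overall factor = 4.00 × 10^9 PFU/mL / (2.56 × 10^5 PFU/mL) = 15625
Step-3 factor = 15625 / 1299.7 = 12.022
v = 4500 μL / 12.022 = 374 μL

374 μL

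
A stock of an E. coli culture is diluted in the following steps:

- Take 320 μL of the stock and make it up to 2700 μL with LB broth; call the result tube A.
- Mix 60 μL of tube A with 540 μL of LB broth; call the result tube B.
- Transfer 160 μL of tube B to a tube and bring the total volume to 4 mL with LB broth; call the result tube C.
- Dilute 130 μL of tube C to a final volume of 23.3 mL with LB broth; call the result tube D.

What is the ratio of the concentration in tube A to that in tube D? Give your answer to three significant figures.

Step 1: 320 μL brought to 2700 μL → factor 2700/320 = 8.4375
Step 2: 60 μL + 540 μL = 600 μL total → factor 600/60 = 10
Step 3: 160 μL brought to 4 mL → factor 4000/160 = 25
Step 4: 130 μL brought to 23.3 mL → factor 23300/130 = 179.23
Dilution factor to tube A = 8.4375; to tube D = 3.7806 × 10^5
[tube A]/[tube D] = (factor to tube D)/(factor to tube A) = 3.7806 × 10^5/8.4375 = 4.48 × 10^4

4.48 × 10^4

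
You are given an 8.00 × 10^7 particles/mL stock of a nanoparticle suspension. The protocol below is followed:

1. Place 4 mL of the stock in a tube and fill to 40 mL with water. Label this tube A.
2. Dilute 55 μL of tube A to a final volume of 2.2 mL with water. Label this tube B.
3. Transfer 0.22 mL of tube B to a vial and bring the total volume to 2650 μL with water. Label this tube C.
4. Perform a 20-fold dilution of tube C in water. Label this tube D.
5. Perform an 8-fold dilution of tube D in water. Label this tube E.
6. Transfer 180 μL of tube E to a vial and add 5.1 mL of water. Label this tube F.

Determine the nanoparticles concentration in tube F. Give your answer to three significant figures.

Step 1: 4 mL brought to 40 mL → factor 40/4 = 10
Step 2: 55 μL brought to 2.2 mL → factor 2200/55 = 40
Step 3: 0.22 mL brought to 2650 μL → factor 2.65/0.22 = 12.045
Step 4: 20-fold → factor 20
Step 5: 8-fold → factor 8
Step 6: 180 μL + 5.1 mL = 5280 μL total → factor 5280/180 = 29.333
Overall dilution factor = 10 × 40 × 12.045 × 20 × 8 × 29.333 = 2.2613 × 10^7
Final = 8.00 × 10^7 particles/mL / 2.2613 × 10^7 = 3.54 particles/mL

3.54 particles/mL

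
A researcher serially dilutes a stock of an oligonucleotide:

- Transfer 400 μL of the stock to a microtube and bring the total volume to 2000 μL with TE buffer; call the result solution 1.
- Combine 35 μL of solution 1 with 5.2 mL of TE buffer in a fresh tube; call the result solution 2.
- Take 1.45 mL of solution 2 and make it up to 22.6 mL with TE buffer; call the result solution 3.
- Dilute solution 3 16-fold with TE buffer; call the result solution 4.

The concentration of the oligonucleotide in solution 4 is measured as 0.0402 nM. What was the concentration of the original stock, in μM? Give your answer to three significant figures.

7.50 μM

Step 1: 400 μL brought to 2000 μL → factor 2000/400 = 5
Step 2: 35 μL + 5.2 mL = 5235 μL total → factor 5235/35 = 149.57
Step 3: 1.45 mL brought to 22.6 mL → factor 22.6/1.45 = 15.586
Step 4: 16-fold → factor 16
Overall dilution factor = 5 × 149.57 × 15.586 × 16 = 1.865 × 10^5
Stock = 0.0402 nM × 1.865 × 10^5 = 7497 nM = 7.50 μM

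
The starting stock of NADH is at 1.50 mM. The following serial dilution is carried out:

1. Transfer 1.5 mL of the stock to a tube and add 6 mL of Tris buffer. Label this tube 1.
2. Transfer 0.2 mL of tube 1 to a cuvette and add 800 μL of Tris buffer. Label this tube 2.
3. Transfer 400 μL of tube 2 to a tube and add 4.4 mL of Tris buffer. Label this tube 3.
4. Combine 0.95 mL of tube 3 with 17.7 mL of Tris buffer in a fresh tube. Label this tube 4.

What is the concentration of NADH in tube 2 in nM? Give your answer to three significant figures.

6.00 × 10^4 nM

Step 1: 1.5 mL + 6 mL = 7.5 mL total → factor 7.5/1.5 = 5
Step 2: 0.2 mL + 800 μL = 1 mL total → factor 1/0.2 = 5
Dilution factor through tube 2 = 5 × 5 = 25
[tube 2] = 1.50 mM / 25 = 0.06000 mM = 6.00 × 10^4 nM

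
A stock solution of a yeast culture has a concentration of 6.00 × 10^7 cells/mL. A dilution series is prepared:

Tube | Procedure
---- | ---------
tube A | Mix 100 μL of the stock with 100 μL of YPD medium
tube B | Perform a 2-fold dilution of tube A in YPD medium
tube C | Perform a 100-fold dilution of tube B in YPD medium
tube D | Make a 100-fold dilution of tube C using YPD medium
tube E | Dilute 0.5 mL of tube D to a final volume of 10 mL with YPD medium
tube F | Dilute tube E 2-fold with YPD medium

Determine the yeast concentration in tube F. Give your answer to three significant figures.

Step 1: 100 μL + 100 μL = 200 μL total → factor 200/100 = 2
Step 2: 2-fold → factor 2
Step 3: 100-fold → factor 100
Step 4: 100-fold → factor 100
Step 5: 0.5 mL brought to 10 mL → factor 10/0.5 = 20
Step 6: 2-fold → factor 2
Overall dilution factor = 2 × 2 × 100 × 100 × 20 × 2 = 1.6 × 10^6
Final = 6.00 × 10^7 cells/mL / 1.6 × 10^6 = 37.5 cells/mL

37.5 cells/mL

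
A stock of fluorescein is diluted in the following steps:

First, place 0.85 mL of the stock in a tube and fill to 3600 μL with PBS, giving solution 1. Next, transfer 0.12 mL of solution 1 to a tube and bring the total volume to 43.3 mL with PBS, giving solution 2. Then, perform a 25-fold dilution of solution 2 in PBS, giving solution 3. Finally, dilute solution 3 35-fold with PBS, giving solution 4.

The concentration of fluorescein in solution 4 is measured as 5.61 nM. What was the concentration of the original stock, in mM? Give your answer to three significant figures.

7.50 mM

Step 1: 0.85 mL brought to 3600 μL → factor 3.6/0.85 = 4.2353
Step 2: 0.12 mL brought to 43.3 mL → factor 43.3/0.12 = 360.83
Step 3: 25-fold → factor 25
Step 4: 35-fold → factor 35
Overall dilution factor = 4.2353 × 360.83 × 25 × 35 = 1.3372 × 10^6
Stock = 5.61 nM × 1.3372 × 10^6 = 7.502 × 10^6 nM = 7.50 mM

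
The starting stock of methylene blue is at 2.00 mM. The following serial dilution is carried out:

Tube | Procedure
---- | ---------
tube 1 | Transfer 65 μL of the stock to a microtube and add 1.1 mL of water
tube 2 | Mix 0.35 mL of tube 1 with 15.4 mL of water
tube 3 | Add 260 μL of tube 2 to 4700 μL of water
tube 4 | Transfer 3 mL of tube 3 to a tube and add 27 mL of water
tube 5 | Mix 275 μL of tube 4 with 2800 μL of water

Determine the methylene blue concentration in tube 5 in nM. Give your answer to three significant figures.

1.16 nM

Step 1: 65 μL + 1.1 mL = 1165 μL total → factor 1165/65 = 17.923
Step 2: 0.35 mL + 15.4 mL = 15.75 mL total → factor 15.75/0.35 = 45
Step 3: 260 μL + 4700 μL = 4960 μL total → factor 4960/260 = 19.077
Step 4: 3 mL + 27 mL = 30 mL total → factor 30/3 = 10
Step 5: 275 μL + 2800 μL = 3075 μL total → factor 3075/275 = 11.182
Overall dilution factor = 17.923 × 45 × 19.077 × 10 × 11.182 = 1.7205 × 10^6
Final = 2.00 mM / 1.7205 × 10^6 = 1.162 × 10^-6 mM = 1.16 nM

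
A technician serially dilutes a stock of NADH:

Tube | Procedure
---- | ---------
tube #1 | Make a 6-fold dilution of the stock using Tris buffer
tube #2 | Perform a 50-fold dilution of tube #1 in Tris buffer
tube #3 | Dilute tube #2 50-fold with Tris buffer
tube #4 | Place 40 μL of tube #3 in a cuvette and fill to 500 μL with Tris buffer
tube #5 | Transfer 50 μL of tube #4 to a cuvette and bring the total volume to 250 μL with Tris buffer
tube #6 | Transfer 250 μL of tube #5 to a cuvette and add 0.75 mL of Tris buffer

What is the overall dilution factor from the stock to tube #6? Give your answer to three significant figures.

Step 1: 6-fold → factor 6
Step 2: 50-fold → factor 50
Step 3: 50-fold → factor 50
Step 4: 40 μL brought to 500 μL → factor 500/40 = 12.5
Step 5: 50 μL brought to 250 μL → factor 250/50 = 5
Step 6: 250 μL + 0.75 mL = 1000 μL total → factor 1000/250 = 4
Overall dilution factor = 6 × 50 × 50 × 12.5 × 5 × 4 = 3.75 × 10^6

3.75 × 10^6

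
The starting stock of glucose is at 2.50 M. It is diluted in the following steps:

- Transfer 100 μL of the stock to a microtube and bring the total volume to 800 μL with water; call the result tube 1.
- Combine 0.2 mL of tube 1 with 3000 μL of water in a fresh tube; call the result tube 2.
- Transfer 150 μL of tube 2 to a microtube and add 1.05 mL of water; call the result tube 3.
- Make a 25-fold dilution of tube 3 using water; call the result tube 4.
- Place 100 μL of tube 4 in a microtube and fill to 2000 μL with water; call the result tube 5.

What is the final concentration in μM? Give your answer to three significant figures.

Step 1: 100 μL brought to 800 μL → factor 800/100 = 8
Step 2: 0.2 mL + 3000 μL = 3.2 mL total → factor 3.2/0.2 = 16
Step 3: 150 μL + 1.05 mL = 1200 μL total → factor 1200/150 = 8
Step 4: 25-fold → factor 25
Step 5: 100 μL brought to 2000 μL → factor 2000/100 = 20
Overall dilution factor = 8 × 16 × 8 × 25 × 20 = 5.12 × 10^5
Final = 2.50 M / 5.12 × 10^5 = 4.883 × 10^-6 M = 4.88 μM

4.88 μM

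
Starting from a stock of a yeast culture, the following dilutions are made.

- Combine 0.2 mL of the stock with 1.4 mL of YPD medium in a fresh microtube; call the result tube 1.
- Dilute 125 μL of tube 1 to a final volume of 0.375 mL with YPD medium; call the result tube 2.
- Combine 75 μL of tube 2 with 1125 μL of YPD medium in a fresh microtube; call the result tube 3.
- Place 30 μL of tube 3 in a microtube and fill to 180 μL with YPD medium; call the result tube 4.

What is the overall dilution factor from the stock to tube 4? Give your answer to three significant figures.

Step 1: 0.2 mL + 1.4 mL = 1.6 mL total → factor 1.6/0.2 = 8
Step 2: 125 μL brought to 0.375 mL → factor 375/125 = 3
Step 3: 75 μL + 1125 μL = 1200 μL total → factor 1200/75 = 16
Step 4: 30 μL brought to 180 μL → factor 180/30 = 6
Overall dilution factor = 8 × 3 × 16 × 6 = 2304

2.30 × 10^3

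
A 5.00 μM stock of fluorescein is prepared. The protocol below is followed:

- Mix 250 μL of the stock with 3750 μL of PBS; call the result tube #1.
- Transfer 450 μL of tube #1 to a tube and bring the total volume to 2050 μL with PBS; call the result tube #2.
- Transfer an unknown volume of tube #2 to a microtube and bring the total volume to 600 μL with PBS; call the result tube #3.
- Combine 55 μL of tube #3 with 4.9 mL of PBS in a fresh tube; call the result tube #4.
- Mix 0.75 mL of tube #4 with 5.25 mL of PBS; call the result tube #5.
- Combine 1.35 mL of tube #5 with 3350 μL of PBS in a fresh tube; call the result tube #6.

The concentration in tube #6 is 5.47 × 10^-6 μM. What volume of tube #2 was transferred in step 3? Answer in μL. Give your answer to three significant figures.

Step 1: 250 μL + 3750 μL = 4000 μL total → factor 4000/250 = 16
Step 2: 450 μL brought to 2050 μL → factor 2050/450 = 4.5556
Step 3: v brought to 600 μL → factor = 600 μL/v
Step 4: 55 μL + 4.9 mL = 4955 μL total → factor 4955/55 = 90.091
Step 5: 0.75 mL + 5.25 mL = 6 mL total → factor 6/0.75 = 8
Step 6: 1.35 mL + 3350 μL = 4.7 mL total → factor 4.7/1.35 = 3.4815
Product of known-step factors = 1.8289 × 10^5
Overall factor = 5.00 μM / (5.47 × 10^-6 μM) = 9.1408 × 10^5
Step-3 factor = 9.1408 × 10^5 / 1.8289 × 10^5 = 4.9979
v = 600 μL / 4.9979 = 120 μL

120 μL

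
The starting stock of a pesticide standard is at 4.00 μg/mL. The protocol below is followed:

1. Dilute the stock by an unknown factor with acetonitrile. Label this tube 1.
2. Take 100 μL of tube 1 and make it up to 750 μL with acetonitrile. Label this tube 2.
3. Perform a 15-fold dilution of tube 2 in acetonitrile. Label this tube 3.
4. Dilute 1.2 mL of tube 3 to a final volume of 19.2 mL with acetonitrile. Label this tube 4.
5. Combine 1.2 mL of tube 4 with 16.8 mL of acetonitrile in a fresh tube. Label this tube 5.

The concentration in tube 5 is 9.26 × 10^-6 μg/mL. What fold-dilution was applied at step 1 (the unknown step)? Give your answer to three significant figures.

16.0-fold

Step 1: unknown factor x
Step 2: 100 μL brought to 750 μL → factor 750/100 = 7.5
Step 3: 15-fold → factor 15
Step 4: 1.2 mL brought to 19.2 mL → factor 19.2/1.2 = 16
Step 5: 1.2 mL + 16.8 mL = 18 mL total → factor 18/1.2 = 15
Product of known-step factors = 27000
Overall factor = 4.00 μg/mL / (9.26 × 10^-6 μg/mL) = 4.3197 × 10^5
x = 4.3197 × 10^5 / 27000 = 16.0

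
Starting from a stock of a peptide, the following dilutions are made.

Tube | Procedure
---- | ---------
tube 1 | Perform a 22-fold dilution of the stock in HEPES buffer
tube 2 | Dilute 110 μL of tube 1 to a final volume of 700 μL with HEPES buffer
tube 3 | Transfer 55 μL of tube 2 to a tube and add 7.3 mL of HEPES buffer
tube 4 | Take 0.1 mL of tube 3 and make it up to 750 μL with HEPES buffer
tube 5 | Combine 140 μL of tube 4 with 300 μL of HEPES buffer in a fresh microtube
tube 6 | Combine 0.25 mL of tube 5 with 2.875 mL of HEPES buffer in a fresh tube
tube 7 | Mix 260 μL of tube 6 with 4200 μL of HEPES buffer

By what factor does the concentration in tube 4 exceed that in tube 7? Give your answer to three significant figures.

Step 1: 22-fold → factor 22
Step 2: 110 μL brought to 700 μL → factor 700/110 = 6.3636
Step 3: 55 μL + 7.3 mL = 7355 μL total → factor 7355/55 = 133.73
Step 4: 0.1 mL brought to 750 μL → factor 0.75/0.1 = 7.5
Step 5: 140 μL + 300 μL = 440 μL total → factor 440/140 = 3.1429
Step 6: 0.25 mL + 2.875 mL = 3.125 mL total → factor 3.125/0.25 = 12.5
Step 7: 260 μL + 4200 μL = 4460 μL total → factor 4460/260 = 17.154
Dilution factor to tube 4 = 1.4041 × 10^5; to tube 7 = 9.4625 × 10^7
[tube 4]/[tube 7] = (factor to tube 7)/(factor to tube 4) = 9.4625 × 10^7/1.4041 × 10^5 = 674

674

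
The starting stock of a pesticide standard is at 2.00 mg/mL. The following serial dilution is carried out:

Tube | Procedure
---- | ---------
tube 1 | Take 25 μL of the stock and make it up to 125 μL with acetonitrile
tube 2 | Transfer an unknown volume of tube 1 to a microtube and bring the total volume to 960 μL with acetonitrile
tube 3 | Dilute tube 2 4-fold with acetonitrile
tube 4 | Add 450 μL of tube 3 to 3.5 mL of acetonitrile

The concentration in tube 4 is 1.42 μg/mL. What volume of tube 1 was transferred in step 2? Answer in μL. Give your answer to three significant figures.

Step 1: 25 μL brought to 125 μL → factor 125/25 = 5
Step 2: v brought to 960 μL → factor = 960 μL/v
Step 3: 4-fold → factor 4
Step 4: 450 μL + 3.5 mL = 3950 μL total → factor 3950/450 = 8.7778
Product of known-step factors = 175.56
Overall factor = 2.00 mg/mL / (1.42 μg/mL) = 1408.5
Step-2 factor = 1408.5 / 175.56 = 8.0228
v = 960 μL / 8.0228 = 120 μL

120 μL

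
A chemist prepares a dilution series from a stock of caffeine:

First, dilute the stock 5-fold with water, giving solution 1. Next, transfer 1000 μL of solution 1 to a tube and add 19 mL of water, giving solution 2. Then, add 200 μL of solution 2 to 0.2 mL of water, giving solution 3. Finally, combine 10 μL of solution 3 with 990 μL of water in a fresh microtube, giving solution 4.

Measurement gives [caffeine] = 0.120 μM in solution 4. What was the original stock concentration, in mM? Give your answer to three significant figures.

Step 1: 5-fold → factor 5
Step 2: 1000 μL + 19 mL = 20000 μL total → factor 20000/1000 = 20
Step 3: 200 μL + 0.2 mL = 400 μL total → factor 400/200 = 2
Step 4: 10 μL + 990 μL = 1000 μL total → factor 1000/10 = 100
Overall dilution factor = 5 × 20 × 2 × 100 = 20000
Stock = 0.120 μM × 20000 = 2400 μM = 2.40 mM

2.40 mM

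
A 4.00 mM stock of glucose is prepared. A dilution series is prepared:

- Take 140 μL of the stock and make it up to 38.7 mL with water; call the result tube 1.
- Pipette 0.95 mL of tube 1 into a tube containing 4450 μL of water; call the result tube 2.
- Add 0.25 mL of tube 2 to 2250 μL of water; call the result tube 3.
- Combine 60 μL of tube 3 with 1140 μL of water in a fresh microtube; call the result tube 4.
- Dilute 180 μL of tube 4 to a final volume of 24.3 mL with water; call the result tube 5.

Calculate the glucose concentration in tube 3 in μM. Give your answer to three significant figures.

0.255 μM

Step 1: 140 μL brought to 38.7 mL → factor 38700/140 = 276.43
Step 2: 0.95 mL + 4450 μL = 5.4 mL total → factor 5.4/0.95 = 5.6842
Step 3: 0.25 mL + 2250 μL = 2.5 mL total → factor 2.5/0.25 = 10
Dilution factor through tube 3 = 276.43 × 5.6842 × 10 = 15713
[tube 3] = 4.00 mM / 15713 = 0.0002546 mM = 0.255 μM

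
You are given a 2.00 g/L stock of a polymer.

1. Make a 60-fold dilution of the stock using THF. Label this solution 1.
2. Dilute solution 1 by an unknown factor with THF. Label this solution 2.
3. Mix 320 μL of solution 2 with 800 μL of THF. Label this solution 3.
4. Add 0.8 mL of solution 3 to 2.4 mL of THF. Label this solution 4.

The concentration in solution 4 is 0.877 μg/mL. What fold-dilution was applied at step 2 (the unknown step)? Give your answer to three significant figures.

Step 1: 60-fold → factor 60
Step 2: unknown factor x
Step 3: 320 μL + 800 μL = 1120 μL total → factor 1120/320 = 3.5
Step 4: 0.8 mL + 2.4 mL = 3.2 mL total → factor 3.2/0.8 = 4
Product of known-step factors = 840
Overall factor = 2.00 g/L / (0.877 μg/mL) = 2280.5
x = 2280.5 / 840 = 2.71

2.71-fold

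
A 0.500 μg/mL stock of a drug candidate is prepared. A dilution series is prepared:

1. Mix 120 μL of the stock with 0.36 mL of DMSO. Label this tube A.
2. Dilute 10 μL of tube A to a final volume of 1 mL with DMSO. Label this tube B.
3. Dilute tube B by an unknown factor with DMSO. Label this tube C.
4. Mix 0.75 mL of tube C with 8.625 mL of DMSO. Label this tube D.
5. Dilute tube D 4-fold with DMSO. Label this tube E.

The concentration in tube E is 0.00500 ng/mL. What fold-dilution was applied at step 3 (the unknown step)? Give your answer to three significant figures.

Step 1: 120 μL + 0.36 mL = 480 μL total → factor 480/120 = 4
Step 2: 10 μL brought to 1 mL → factor 1000/10 = 100
Step 3: unknown factor x
Step 4: 0.75 mL + 8.625 mL = 9.375 mL total → factor 9.375/0.75 = 12.5
Step 5: 4-fold → factor 4
Product of known-step factors = 20000
Overall factor = 0.500 μg/mL / (0.00500 ng/mL) = 1 × 10^5
x = 1 × 10^5 / 20000 = 5.00

5.00-fold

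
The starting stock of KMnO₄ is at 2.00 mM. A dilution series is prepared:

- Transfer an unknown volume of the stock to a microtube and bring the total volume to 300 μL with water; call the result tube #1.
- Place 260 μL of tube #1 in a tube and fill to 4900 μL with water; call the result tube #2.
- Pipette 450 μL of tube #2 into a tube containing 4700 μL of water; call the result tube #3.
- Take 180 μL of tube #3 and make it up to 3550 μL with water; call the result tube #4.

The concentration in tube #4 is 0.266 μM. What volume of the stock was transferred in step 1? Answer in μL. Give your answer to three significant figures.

Step 1: v brought to 300 μL → factor = 300 μL/v
Step 2: 260 μL brought to 4900 μL → factor 4900/260 = 18.846
Step 3: 450 μL + 4700 μL = 5150 μL total → factor 5150/450 = 11.444
Step 4: 180 μL brought to 3550 μL → factor 3550/180 = 19.722
Product of known-step factors = 4253.8
Overall factor = 2.00 mM / (0.266 μM) = 7518.8
Step-1 factor = 7518.8 / 4253.8 = 1.7676
v = 300 μL / 1.7676 = 170 μL

170 μL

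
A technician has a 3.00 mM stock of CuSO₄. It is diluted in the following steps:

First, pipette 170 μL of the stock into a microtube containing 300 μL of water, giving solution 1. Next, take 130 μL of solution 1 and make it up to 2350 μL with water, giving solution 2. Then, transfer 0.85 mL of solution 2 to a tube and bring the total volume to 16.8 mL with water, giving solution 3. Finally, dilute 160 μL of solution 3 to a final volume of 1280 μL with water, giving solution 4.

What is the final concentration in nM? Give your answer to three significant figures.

Step 1: 170 μL + 300 μL = 470 μL total → factor 470/170 = 2.7647
Step 2: 130 μL brought to 2350 μL → factor 2350/130 = 18.077
Step 3: 0.85 mL brought to 16.8 mL → factor 16.8/0.85 = 19.765
Step 4: 160 μL brought to 1280 μL → factor 1280/160 = 8
Overall dilution factor = 2.7647 × 18.077 × 19.765 × 8 = 7902.3
Final = 3.00 mM / 7902.3 = 0.0003796 mM = 380 nM

380 nM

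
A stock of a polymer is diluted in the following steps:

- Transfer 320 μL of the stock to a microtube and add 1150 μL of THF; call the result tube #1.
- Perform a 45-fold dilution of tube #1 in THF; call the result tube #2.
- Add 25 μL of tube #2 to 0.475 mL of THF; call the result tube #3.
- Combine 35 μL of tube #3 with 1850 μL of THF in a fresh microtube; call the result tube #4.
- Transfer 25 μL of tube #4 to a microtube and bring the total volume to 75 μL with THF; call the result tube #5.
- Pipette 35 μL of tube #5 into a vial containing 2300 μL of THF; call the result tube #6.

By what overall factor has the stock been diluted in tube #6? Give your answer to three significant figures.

Step 1: 320 μL + 1150 μL = 1470 μL total → factor 1470/320 = 4.5938
Step 2: 45-fold → factor 45
Step 3: 25 μL + 0.475 mL = 500 μL total → factor 500/25 = 20
Step 4: 35 μL + 1850 μL = 1885 μL total → factor 1885/35 = 53.857
Step 5: 25 μL brought to 75 μL → factor 75/25 = 3
Step 6: 35 μL + 2300 μL = 2335 μL total → factor 2335/35 = 66.714
Overall dilution factor = 4.5938 × 45 × 20 × 53.857 × 3 × 66.714 = 4.4565 × 10^7

4.46 × 10^7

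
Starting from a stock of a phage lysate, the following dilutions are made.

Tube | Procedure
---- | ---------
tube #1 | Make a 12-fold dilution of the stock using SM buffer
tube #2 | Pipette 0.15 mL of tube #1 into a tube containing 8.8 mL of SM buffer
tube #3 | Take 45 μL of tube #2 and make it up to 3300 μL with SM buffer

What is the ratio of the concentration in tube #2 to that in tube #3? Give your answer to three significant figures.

Step 1: 12-fold → factor 12
Step 2: 0.15 mL + 8.8 mL = 8.95 mL total → factor 8.95/0.15 = 59.667
Step 3: 45 μL brought to 3300 μL → factor 3300/45 = 73.333
Dilution factor to tube #2 = 716; to tube #3 = 52507
[tube #2]/[tube #3] = (factor to tube #3)/(factor to tube #2) = 52507/716 = 73.3

73.3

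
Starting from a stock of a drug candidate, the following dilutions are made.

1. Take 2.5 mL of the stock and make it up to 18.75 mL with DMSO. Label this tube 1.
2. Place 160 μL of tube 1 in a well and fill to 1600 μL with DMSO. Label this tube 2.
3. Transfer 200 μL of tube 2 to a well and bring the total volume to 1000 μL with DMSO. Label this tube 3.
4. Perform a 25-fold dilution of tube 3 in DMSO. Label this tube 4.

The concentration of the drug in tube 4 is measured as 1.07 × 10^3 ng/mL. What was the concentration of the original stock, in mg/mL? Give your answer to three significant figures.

10.0 mg/mL

Step 1: 2.5 mL brought to 18.75 mL → factor 18.75/2.5 = 7.5
Step 2: 160 μL brought to 1600 μL → factor 1600/160 = 10
Step 3: 200 μL brought to 1000 μL → factor 1000/200 = 5
Step 4: 25-fold → factor 25
Overall dilution factor = 7.5 × 10 × 5 × 25 = 9375
Stock = 1.07 × 10^3 ng/mL × 9375 = 1.003 × 10^7 ng/mL = 10.0 mg/mL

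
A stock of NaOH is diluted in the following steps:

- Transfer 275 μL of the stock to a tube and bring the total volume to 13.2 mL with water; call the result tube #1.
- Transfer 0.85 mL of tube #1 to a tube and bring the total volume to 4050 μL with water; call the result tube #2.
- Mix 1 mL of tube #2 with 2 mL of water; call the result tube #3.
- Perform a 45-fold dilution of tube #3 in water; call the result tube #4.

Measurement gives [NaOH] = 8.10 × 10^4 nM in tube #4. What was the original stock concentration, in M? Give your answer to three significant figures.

Step 1: 275 μL brought to 13.2 mL → factor 13200/275 = 48
Step 2: 0.85 mL brought to 4050 μL → factor 4.05/0.85 = 4.7647
Step 3: 1 mL + 2 mL = 3 mL total → factor 3/1 = 3
Step 4: 45-fold → factor 45
Overall dilution factor = 48 × 4.7647 × 3 × 45 = 30875
Stock = 8.10 × 10^4 nM × 30875 = 2.501 × 10^9 nM = 2.50 M

2.50 M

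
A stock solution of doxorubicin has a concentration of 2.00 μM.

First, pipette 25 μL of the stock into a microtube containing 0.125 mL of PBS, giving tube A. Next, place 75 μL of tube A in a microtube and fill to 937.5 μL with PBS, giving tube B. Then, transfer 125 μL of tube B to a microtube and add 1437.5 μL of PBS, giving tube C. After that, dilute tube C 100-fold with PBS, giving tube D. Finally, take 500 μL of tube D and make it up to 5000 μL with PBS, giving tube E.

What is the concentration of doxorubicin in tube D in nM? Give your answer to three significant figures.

0.0213 nM

Step 1: 25 μL + 0.125 mL = 150 μL total → factor 150/25 = 6
Step 2: 75 μL brought to 937.5 μL → factor 937.5/75 = 12.5
Step 3: 125 μL + 1437.5 μL = 1562.5 μL total → factor 1562.5/125 = 12.5
Step 4: 100-fold → factor 100
Dilution factor through tube D = 6 × 12.5 × 12.5 × 100 = 93750
[tube D] = 2.00 μM / 93750 = 2.133 × 10^-5 μM = 0.0213 nM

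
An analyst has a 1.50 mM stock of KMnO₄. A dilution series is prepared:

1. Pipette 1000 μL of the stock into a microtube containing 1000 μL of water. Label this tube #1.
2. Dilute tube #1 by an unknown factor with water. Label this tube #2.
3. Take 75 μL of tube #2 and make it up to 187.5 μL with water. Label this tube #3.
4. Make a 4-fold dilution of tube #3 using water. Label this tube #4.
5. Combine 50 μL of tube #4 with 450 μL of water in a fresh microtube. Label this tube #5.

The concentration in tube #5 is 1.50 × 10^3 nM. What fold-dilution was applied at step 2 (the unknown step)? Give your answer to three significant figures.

5.00-fold

Step 1: 1000 μL + 1000 μL = 2000 μL total → factor 2000/1000 = 2
Step 2: unknown factor x
Step 3: 75 μL brought to 187.5 μL → factor 187.5/75 = 2.5
Step 4: 4-fold → factor 4
Step 5: 50 μL + 450 μL = 500 μL total → factor 500/50 = 10
Product of known-step factors = 200
Overall factor = 1.50 mM / (1.50 × 10^3 nM) = 1000
x = 1000 / 200 = 5.00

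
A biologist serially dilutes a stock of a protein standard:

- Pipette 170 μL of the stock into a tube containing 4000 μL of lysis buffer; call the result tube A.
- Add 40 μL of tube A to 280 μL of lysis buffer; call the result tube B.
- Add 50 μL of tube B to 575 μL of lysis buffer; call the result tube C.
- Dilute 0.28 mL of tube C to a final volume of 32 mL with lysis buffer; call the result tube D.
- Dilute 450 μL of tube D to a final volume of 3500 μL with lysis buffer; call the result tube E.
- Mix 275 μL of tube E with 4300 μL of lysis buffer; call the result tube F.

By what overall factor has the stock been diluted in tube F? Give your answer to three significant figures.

Step 1: 170 μL + 4000 μL = 4170 μL total → factor 4170/170 = 24.529
Step 2: 40 μL + 280 μL = 320 μL total → factor 320/40 = 8
Step 3: 50 μL + 575 μL = 625 μL total → factor 625/50 = 12.5
Step 4: 0.28 mL brought to 32 mL → factor 32/0.28 = 114.29
Step 5: 450 μL brought to 3500 μL → factor 3500/450 = 7.7778
Step 6: 275 μL + 4300 μL = 4575 μL total → factor 4575/275 = 16.636
Overall dilution factor = 24.529 × 8 × 12.5 × 114.29 × 7.7778 × 16.636 = 3.6274 × 10^7

3.63 × 10^7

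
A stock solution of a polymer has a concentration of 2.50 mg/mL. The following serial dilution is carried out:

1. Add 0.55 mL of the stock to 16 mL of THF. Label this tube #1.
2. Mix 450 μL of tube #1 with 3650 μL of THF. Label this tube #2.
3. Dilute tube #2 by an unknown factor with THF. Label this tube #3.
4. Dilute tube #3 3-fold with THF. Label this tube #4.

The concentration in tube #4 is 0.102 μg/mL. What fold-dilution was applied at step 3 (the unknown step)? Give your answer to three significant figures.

29.8-fold

Step 1: 0.55 mL + 16 mL = 16.55 mL total → factor 16.55/0.55 = 30.091
Step 2: 450 μL + 3650 μL = 4100 μL total → factor 4100/450 = 9.1111
Step 3: unknown factor x
Step 4: 3-fold → factor 3
Product of known-step factors = 822.48
Overall factor = 2.50 mg/mL / (0.102 μg/mL) = 24510
x = 24510 / 822.48 = 29.8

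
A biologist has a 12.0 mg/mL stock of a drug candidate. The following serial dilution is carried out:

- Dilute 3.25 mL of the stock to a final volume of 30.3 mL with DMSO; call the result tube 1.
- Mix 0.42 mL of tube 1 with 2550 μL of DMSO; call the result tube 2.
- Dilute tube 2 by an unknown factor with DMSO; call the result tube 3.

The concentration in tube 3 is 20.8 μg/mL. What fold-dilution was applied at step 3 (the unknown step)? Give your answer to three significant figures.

Step 1: 3.25 mL brought to 30.3 mL → factor 30.3/3.25 = 9.3231
Step 2: 0.42 mL + 2550 μL = 2.97 mL total → factor 2.97/0.42 = 7.0714
Step 3: unknown factor x
Product of known-step factors = 65.927
Overall factor = 12.0 mg/mL / (20.8 μg/mL) = 576.92
x = 576.92 / 65.927 = 8.75

8.75-fold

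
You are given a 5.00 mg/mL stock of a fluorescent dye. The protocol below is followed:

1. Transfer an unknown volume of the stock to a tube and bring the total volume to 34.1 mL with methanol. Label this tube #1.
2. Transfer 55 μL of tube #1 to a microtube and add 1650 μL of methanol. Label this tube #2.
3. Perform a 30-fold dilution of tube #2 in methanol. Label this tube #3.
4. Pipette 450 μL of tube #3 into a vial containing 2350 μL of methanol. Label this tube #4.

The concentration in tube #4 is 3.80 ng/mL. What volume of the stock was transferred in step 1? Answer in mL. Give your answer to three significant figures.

Step 1: v brought to 34.1 mL → factor = 34.1 mL/v
Step 2: 55 μL + 1650 μL = 1705 μL total → factor 1705/55 = 31
Step 3: 30-fold → factor 30
Step 4: 450 μL + 2350 μL = 2800 μL total → factor 2800/450 = 6.2222
Product of known-step factors = 5786.7
Overall factor = 5.00 mg/mL / (3.80 ng/mL) = 1.3158 × 10^6
Step-1 factor = 1.3158 × 10^6 / 5786.7 = 227.38
v = 34.1 mL / 227.38 = 0.150 mL

0.150 mL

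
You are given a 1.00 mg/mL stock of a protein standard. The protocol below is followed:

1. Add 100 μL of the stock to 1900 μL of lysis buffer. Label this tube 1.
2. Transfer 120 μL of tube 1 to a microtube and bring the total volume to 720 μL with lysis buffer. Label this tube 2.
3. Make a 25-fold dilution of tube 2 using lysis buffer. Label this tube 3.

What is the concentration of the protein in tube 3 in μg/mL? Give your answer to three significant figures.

0.333 μg/mL

Step 1: 100 μL + 1900 μL = 2000 μL total → factor 2000/100 = 20
Step 2: 120 μL brought to 720 μL → factor 720/120 = 6
Step 3: 25-fold → factor 25
Overall dilution factor = 20 × 6 × 25 = 3000
Final = 1.00 mg/mL / 3000 = 0.0003333 mg/mL = 0.333 μg/mL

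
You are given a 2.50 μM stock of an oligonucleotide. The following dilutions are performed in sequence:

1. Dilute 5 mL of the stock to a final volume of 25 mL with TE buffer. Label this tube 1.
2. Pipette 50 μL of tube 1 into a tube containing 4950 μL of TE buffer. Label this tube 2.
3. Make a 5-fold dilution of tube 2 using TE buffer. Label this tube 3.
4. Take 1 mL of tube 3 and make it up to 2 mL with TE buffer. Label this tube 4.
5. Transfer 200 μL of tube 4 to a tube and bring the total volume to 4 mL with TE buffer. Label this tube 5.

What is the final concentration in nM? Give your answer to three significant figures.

0.0250 nM

Step 1: 5 mL brought to 25 mL → factor 25/5 = 5
Step 2: 50 μL + 4950 μL = 5000 μL total → factor 5000/50 = 100
Step 3: 5-fold → factor 5
Step 4: 1 mL brought to 2 mL → factor 2/1 = 2
Step 5: 200 μL brought to 4 mL → factor 4000/200 = 20
Overall dilution factor = 5 × 100 × 5 × 2 × 20 = 1 × 10^5
Final = 2.50 μM / 1 × 10^5 = 2.500 × 10^-5 μM = 0.0250 nM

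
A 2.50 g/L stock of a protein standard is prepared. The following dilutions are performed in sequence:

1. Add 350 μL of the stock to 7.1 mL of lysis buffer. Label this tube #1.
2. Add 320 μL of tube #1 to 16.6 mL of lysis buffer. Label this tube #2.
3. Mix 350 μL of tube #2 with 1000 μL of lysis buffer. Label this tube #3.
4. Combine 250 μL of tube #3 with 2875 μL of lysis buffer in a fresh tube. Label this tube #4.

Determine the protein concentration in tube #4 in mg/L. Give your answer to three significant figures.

Step 1: 350 μL + 7.1 mL = 7450 μL total → factor 7450/350 = 21.286
Step 2: 320 μL + 16.6 mL = 16920 μL total → factor 16920/320 = 52.875
Step 3: 350 μL + 1000 μL = 1350 μL total → factor 1350/350 = 3.8571
Step 4: 250 μL + 2875 μL = 3125 μL total → factor 3125/250 = 12.5
Overall dilution factor = 21.286 × 52.875 × 3.8571 × 12.5 = 54264
Final = 2.50 g/L / 54264 = 4.607 × 10^-5 g/L = 0.0461 mg/L

0.0461 mg/L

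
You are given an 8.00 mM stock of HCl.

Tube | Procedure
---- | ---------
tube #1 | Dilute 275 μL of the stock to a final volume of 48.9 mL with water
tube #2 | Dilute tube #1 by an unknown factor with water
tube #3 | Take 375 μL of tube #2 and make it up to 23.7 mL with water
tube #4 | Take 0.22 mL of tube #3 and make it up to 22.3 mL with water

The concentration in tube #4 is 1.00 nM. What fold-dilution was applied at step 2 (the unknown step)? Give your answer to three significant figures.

Step 1: 275 μL brought to 48.9 mL → factor 48900/275 = 177.82
Step 2: unknown factor x
Step 3: 375 μL brought to 23.7 mL → factor 23700/375 = 63.2
Step 4: 0.22 mL brought to 22.3 mL → factor 22.3/0.22 = 101.36
Product of known-step factors = 1.1391 × 10^6
Overall factor = 8.00 mM / (1.00 nM) = 8 × 10^6
x = 8 × 10^6 / 1.1391 × 10^6 = 7.02

7.02-fold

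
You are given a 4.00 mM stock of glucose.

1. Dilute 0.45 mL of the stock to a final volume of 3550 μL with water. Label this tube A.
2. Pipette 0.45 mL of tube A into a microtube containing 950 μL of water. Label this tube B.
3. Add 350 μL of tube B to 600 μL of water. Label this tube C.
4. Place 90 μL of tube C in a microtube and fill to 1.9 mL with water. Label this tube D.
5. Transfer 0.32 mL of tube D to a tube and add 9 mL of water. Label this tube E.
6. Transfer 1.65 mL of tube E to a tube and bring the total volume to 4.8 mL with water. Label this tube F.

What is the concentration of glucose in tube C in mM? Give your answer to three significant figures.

Step 1: 0.45 mL brought to 3550 μL → factor 3.55/0.45 = 7.8889
Step 2: 0.45 mL + 950 μL = 1.4 mL total → factor 1.4/0.45 = 3.1111
Step 3: 350 μL + 600 μL = 950 μL total → factor 950/350 = 2.7143
Dilution factor through tube C = 7.8889 × 3.1111 × 2.7143 = 66.617
[tube C] = 4.00 mM / 66.617 = 0.0600 mM

0.0600 mM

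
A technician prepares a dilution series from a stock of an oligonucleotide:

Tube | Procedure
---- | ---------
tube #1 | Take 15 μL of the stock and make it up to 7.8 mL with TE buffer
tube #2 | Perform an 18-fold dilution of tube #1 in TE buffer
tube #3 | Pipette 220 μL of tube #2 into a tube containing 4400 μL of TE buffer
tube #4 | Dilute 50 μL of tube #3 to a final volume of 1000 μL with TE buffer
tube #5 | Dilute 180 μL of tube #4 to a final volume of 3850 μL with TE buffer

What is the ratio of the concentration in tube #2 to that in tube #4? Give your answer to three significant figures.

420

Step 1: 15 μL brought to 7.8 mL → factor 7800/15 = 520
Step 2: 18-fold → factor 18
Step 3: 220 μL + 4400 μL = 4620 μL total → factor 4620/220 = 21
Step 4: 50 μL brought to 1000 μL → factor 1000/50 = 20
Dilution factor to tube #2 = 9360; to tube #4 = 3.9312 × 10^6
[tube #2]/[tube #4] = (factor to tube #4)/(factor to tube #2) = 3.9312 × 10^6/9360 = 420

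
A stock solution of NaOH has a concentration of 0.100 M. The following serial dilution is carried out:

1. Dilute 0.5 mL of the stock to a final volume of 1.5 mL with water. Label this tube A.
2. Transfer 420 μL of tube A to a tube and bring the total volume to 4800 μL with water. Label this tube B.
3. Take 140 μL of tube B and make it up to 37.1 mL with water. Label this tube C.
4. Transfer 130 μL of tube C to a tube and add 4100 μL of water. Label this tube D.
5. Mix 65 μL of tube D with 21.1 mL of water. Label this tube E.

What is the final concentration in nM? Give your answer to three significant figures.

Step 1: 0.5 mL brought to 1.5 mL → factor 1.5/0.5 = 3
Step 2: 420 μL brought to 4800 μL → factor 4800/420 = 11.429
Step 3: 140 μL brought to 37.1 mL → factor 37100/140 = 265
Step 4: 130 μL + 4100 μL = 4230 μL total → factor 4230/130 = 32.538
Step 5: 65 μL + 21.1 mL = 21165 μL total → factor 21165/65 = 325.62
Overall dilution factor = 3 × 11.429 × 265 × 32.538 × 325.62 = 9.6263 × 10^7
Final = 0.100 M / 9.6263 × 10^7 = 1.039 × 10^-9 M = 1.04 nM

1.04 nM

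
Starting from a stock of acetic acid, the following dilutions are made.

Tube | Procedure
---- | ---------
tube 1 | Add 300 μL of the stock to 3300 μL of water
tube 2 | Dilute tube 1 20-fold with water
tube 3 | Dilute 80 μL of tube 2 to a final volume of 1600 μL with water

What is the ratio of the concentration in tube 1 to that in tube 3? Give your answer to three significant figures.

400

Step 1: 300 μL + 3300 μL = 3600 μL total → factor 3600/300 = 12
Step 2: 20-fold → factor 20
Step 3: 80 μL brought to 1600 μL → factor 1600/80 = 20
Dilution factor to tube 1 = 12; to tube 3 = 4800
[tube 1]/[tube 3] = (factor to tube 3)/(factor to tube 1) = 4800/12 = 400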